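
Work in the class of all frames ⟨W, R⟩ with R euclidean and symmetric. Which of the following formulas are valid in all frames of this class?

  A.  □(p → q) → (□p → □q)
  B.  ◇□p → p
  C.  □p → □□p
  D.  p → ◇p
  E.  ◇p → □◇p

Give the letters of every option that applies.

A, B, C, E

A symmetric euclidean relation is transitive (uRv and vRw give vRu by symmetry, then uRw by the euclidean condition, applied at v).
(A) □(p → q) → (□p → □q) is the K axiom; it holds on all frames — valid.
(B) the dual of axiom B: valid iff R is symmetric. Every such R is symmetric — valid.
(C) □p → □□p is axiom 4; it is valid on a frame exactly when R is transitive. Every such R is transitive, so valid.
(D) the dual of axiom T: valid iff R is reflexive. Such an R need not be reflexive — not valid.
(E) ◇p → □◇p is axiom 5, which corresponds to the euclidean property. Every such R is euclidean — valid.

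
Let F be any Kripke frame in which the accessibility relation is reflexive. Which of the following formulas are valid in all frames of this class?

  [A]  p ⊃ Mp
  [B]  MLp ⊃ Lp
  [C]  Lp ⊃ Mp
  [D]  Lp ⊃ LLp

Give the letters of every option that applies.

A, C

A reflexive relation is serial.
(A) p ⊃ Mp (the dual of axiom T) characterises the reflexive frames. Every such R is reflexive — valid.
(B) MLp ⊃ Lp is the dual of axiom 5; it is valid on a frame exactly when R is euclidean. Such an R need not be euclidean, so not valid.
(C) axiom D: valid iff R is serial. Every such R is serial — valid.
(D) axiom 4: valid iff R is transitive. Such an R need not be transitive — not valid.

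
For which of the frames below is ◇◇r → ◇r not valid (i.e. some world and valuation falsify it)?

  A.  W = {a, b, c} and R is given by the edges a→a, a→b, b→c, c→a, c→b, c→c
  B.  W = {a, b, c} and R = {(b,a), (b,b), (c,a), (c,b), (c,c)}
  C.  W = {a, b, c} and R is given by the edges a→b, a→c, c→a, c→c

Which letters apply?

The schema ◇◇r → ◇r is the dual of axiom 4; it is valid on a frame iff R is transitive.
(A) R is not transitive (a R b and b R c but not a R c), so the schema fails here.
(B) R is transitive (R is closed under composition), so the schema is valid here.
(C) R is not transitive (a R c and c R a but not a R a), so the schema fails here.

A, C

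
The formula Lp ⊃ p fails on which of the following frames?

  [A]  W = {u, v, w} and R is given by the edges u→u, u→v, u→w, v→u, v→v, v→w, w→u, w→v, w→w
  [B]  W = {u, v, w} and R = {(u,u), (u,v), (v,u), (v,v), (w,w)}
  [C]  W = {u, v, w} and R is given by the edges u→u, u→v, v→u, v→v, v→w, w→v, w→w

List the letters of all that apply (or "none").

none

The schema Lp ⊃ p is axiom T; it is valid on a frame iff R is reflexive.
(A) R is reflexive (each world relates to itself), so the schema is valid here.
(B) R is reflexive (each world relates to itself), so the schema is valid here.
(C) R is reflexive (each world relates to itself), so the schema is valid here.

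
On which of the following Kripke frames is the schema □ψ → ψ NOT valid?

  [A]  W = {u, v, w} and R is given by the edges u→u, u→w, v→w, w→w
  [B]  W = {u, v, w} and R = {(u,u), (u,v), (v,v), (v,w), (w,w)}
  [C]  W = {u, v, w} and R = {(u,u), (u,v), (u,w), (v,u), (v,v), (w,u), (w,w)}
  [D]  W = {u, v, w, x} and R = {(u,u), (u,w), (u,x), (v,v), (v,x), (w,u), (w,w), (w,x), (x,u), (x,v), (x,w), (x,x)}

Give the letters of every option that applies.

A

The schema □ψ → ψ is axiom T; it is valid on a frame iff R is reflexive.
(A) R is not reflexive (not v R v), so the schema fails here.
(B) R is reflexive (each world relates to itself), so the schema is valid here.
(C) R is reflexive (each world relates to itself), so the schema is valid here.
(D) R is reflexive (each world relates to itself), so the schema is valid here.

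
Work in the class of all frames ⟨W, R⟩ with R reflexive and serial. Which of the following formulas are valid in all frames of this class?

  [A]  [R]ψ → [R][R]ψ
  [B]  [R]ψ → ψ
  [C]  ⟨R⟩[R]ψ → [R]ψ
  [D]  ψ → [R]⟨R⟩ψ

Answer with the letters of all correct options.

(A) [R]ψ → [R][R]ψ is axiom 4, which corresponds to transitivity. Such an R need not be transitive — not valid.
(B) [R]ψ → ψ is axiom T; it is valid on a frame exactly when R is reflexive. Every such R is reflexive, so valid.
(C) ⟨R⟩[R]ψ → [R]ψ is the dual of axiom 5; it is valid on a frame exactly when R is euclidean. Such an R need not be euclidean, so not valid.
(D) ψ → [R]⟨R⟩ψ is axiom B, which corresponds to symmetry. Such an R need not be symmetric — not valid.

B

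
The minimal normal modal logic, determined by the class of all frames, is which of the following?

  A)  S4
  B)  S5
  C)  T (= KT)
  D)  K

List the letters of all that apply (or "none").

D

(A) S4 is determined by the class of reflexive and transitive frames.
(B) S5 is determined by the class of reflexive, symmetric, and transitive frames.
(C) T (= KT) is determined by the class of reflexive frames.
(D) K is determined by exactly this class.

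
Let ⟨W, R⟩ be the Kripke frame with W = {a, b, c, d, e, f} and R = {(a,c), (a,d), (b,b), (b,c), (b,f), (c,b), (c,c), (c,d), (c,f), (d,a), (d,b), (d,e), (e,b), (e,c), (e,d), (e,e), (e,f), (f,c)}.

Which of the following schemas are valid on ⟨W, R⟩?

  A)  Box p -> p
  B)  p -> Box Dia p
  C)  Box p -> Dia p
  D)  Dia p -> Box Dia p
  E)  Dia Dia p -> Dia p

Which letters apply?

C

R is not reflexive: not a R a.
R is not symmetric: a R c but not c R a.
R is not transitive: a R c and c R b but not a R b.
R is not euclidean: a R d and a R c but not d R c.
R is serial: every world has an R-successor.
(A) Box p -> p is axiom T; it is valid on a frame exactly when R is reflexive. R is not reflexive, so not valid.
(B) axiom B: valid iff R is symmetric. R is not symmetric — not valid.
(C) Box p -> Dia p is axiom D; it is valid on a frame exactly when R is serial. R is serial, so valid.
(D) Dia p -> Box Dia p is axiom 5, which corresponds to the euclidean property. R is not euclidean — not valid.
(E) Dia Dia p -> Dia p is the dual of axiom 4; it is valid on a frame exactly when R is transitive. R is not transitive, so not valid.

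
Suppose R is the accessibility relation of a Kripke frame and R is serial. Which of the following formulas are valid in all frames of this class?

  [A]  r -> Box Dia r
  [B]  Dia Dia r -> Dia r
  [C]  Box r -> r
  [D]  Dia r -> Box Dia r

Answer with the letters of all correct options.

none

(A) axiom B: valid iff R is symmetric. Such an R need not be symmetric — not valid.
(B) the dual of axiom 4: valid iff R is transitive. Such an R need not be transitive — not valid.
(C) axiom T: valid iff R is reflexive. Such an R need not be reflexive — not valid.
(D) Dia r -> Box Dia r is axiom 5, which corresponds to the euclidean property. Such an R need not be euclidean — not valid.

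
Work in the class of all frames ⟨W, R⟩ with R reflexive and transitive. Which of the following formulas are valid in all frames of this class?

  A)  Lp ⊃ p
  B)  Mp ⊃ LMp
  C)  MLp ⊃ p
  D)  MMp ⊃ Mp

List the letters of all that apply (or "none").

Reflexive relations are serial.
(A) Lp ⊃ p is axiom T, which corresponds to reflexivity. Every such R is reflexive — valid.
(B) Mp ⊃ LMp (axiom 5) characterises the euclidean frames. Such an R need not be euclidean — not valid.
(C) MLp ⊃ p is the dual of axiom B; it is valid on a frame exactly when R is symmetric. Such an R need not be symmetric, so not valid.
(D) MMp ⊃ Mp is the dual of axiom 4; it is valid on a frame exactly when R is transitive. Every such R is transitive, so valid.

A, D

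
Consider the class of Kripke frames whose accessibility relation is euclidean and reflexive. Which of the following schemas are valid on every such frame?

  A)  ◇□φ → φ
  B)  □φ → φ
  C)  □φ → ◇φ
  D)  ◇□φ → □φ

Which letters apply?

A reflexive euclidean relation is also symmetric (from wRw and wRv the euclidean condition gives vRw) and hence transitive; it is an equivalence relation.
(A) ◇□φ → φ is the dual of axiom B; it is valid on a frame exactly when R is symmetric. Every such R is symmetric, so valid.
(B) □φ → φ (axiom T) characterises the reflexive frames. Every such R is reflexive — valid.
(C) □φ → ◇φ is axiom D; it is valid on a frame exactly when R is serial. Every such R is serial, so valid.
(D) ◇□φ → □φ (the dual of axiom 5) characterises the euclidean frames. Every such R is euclidean — valid.

A, B, C, D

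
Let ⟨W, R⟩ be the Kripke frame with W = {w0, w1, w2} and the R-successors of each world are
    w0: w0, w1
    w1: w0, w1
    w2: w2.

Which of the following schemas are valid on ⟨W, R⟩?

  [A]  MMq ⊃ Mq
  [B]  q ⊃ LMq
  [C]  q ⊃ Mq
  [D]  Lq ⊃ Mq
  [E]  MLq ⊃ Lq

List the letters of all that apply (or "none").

R is reflexive: each world relates to itself.
R is symmetric: every R-edge is matched by its reverse.
R is transitive: R is closed under composition.
R is euclidean: any two R-successors of the same world are R-related.
R is serial: every world has an R-successor.
(A) MMq ⊃ Mq (the dual of axiom 4) characterises the transitive frames. R is transitive — valid.
(B) q ⊃ LMq is axiom B; it is valid on a frame exactly when R is symmetric. R is symmetric, so valid.
(C) q ⊃ Mq is the dual of axiom T, which corresponds to reflexivity. R is reflexive — valid.
(D) Lq ⊃ Mq is axiom D; it is valid on a frame exactly when R is serial. R is serial, so valid.
(E) MLq ⊃ Lq (the dual of axiom 5) characterises the euclidean frames. R is euclidean — valid.

A, B, C, D, E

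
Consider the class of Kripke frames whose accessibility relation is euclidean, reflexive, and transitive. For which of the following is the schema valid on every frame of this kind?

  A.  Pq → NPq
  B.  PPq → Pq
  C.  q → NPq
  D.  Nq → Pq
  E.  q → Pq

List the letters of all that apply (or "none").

A relation that is euclidean, reflexive, and transitive is also serial and symmetric.
(A) Pq → NPq is axiom 5; it is valid on a frame exactly when R is euclidean. Every such R is euclidean, so valid.
(B) PPq → Pq is the dual of axiom 4, which corresponds to transitivity. Every such R is transitive — valid.
(C) q → NPq (axiom B) characterises the symmetric frames. Every such R is symmetric — valid.
(D) Nq → Pq is axiom D; it is valid on a frame exactly when R is serial. Every such R is serial, so valid.
(E) the dual of axiom T: valid iff R is reflexive. Every such R is reflexive — valid.

A, B, C, D, E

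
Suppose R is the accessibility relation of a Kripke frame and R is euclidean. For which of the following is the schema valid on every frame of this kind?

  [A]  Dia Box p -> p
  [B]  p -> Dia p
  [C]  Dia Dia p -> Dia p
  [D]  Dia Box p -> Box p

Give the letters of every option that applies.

D

(A) Dia Box p -> p is the dual of axiom B, which corresponds to symmetry. Such an R need not be symmetric — not valid.
(B) p -> Dia p is the dual of axiom T; it is valid on a frame exactly when R is reflexive. Such an R need not be reflexive, so not valid.
(C) Dia Dia p -> Dia p is the dual of axiom 4, which corresponds to transitivity. Such an R need not be transitive — not valid.
(D) Dia Box p -> Box p is the dual of axiom 5; it is valid on a frame exactly when R is euclidean. Every such R is euclidean, so valid.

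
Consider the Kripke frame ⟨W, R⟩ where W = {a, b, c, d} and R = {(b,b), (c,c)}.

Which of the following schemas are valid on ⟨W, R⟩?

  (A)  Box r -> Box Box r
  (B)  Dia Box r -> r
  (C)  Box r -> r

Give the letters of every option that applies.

R is not reflexive: not a R a.
R is symmetric: every R-edge is matched by its reverse.
R is transitive: R is closed under composition.
(A) axiom 4: valid iff R is transitive. R is transitive — valid.
(B) the dual of axiom B: valid iff R is symmetric. R is symmetric — valid.
(C) Box r -> r is axiom T, which corresponds to reflexivity. R is not reflexive — not valid.

A, B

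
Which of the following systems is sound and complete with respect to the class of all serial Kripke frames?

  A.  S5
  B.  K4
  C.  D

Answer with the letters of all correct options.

C

(A) S5 is determined by the class of reflexive, symmetric, and transitive frames.
(B) K4 is determined by the class of transitive frames.
(C) D is determined by exactly this class.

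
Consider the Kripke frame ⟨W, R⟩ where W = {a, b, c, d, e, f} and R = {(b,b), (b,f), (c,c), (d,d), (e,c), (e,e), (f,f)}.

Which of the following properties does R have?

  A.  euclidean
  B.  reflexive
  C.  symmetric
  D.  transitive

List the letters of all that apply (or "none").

(A) not euclidean: b R f and b R b but not f R b.
(B) not reflexive: not a R a.
(C) not symmetric: b R f but not f R b.
(D) transitive: R is closed under composition.

D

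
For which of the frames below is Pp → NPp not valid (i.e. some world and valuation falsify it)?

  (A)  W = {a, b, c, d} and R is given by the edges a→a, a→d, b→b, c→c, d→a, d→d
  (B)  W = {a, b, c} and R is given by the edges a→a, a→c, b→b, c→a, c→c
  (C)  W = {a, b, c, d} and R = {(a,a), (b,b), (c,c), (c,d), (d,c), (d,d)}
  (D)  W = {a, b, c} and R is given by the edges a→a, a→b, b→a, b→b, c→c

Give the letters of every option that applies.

The schema Pp → NPp is axiom 5; it is valid on a frame iff R is euclidean.
(A) R is euclidean (any two R-successors of the same world are R-related), so the schema is valid here.
(B) R is euclidean (any two R-successors of the same world are R-related), so the schema is valid here.
(C) R is euclidean (any two R-successors of the same world are R-related), so the schema is valid here.
(D) R is euclidean (any two R-successors of the same world are R-related), so the schema is valid here.

none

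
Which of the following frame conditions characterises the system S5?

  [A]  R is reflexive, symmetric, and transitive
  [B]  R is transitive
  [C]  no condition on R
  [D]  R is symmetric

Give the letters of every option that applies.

A

(A) S5 is sound and complete for exactly this class.
(B) this class determines K4, not S5.
(C) this class determines K, not S5.
(D) this class determines KB, not S5.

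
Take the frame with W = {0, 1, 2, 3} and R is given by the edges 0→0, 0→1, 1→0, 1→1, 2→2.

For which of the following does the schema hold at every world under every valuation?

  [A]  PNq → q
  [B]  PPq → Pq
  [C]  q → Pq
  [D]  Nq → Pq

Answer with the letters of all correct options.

A, B

R is not reflexive: not 3 R 3.
R is symmetric: every R-edge is matched by its reverse.
R is transitive: R is closed under composition.
R is not serial: 3 has no R-successor.
(A) PNq → q is the dual of axiom B, which corresponds to symmetry. R is symmetric — valid.
(B) PPq → Pq is the dual of axiom 4, which corresponds to transitivity. R is transitive — valid.
(C) q → Pq is the dual of axiom T, which corresponds to reflexivity. R is not reflexive — not valid.
(D) Nq → Pq (axiom D) characterises the serial frames. R is not serial — not valid.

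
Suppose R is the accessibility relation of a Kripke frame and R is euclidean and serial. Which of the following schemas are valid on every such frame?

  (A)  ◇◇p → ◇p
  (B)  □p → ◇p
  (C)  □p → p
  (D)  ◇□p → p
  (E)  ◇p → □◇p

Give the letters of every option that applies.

(A) ◇◇p → ◇p is the dual of axiom 4; it is valid on a frame exactly when R is transitive. Such an R need not be transitive, so not valid.
(B) axiom D: valid iff R is serial. Every such R is serial — valid.
(C) □p → p (axiom T) characterises the reflexive frames. Such an R need not be reflexive — not valid.
(D) ◇□p → p is the dual of axiom B, which corresponds to symmetry. Such an R need not be symmetric — not valid.
(E) ◇p → □◇p is axiom 5; it is valid on a frame exactly when R is euclidean. Every such R is euclidean, so valid.

B, E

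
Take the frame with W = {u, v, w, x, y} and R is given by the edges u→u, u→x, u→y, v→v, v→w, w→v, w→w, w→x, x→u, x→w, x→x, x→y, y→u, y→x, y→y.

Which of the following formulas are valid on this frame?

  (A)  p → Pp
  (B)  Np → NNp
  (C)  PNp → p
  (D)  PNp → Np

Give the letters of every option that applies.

R is reflexive: each world relates to itself.
R is symmetric: every R-edge is matched by its reverse.
R is not transitive: u R x and x R w but not u R w.
R is not euclidean: w R v and w R x but not v R x.
(A) p → Pp is the dual of axiom T, which corresponds to reflexivity. R is reflexive — valid.
(B) axiom 4: valid iff R is transitive. R is not transitive — not valid.
(C) the dual of axiom B: valid iff R is symmetric. R is symmetric — valid.
(D) the dual of axiom 5: valid iff R is euclidean. R is not euclidean — not valid.

A, C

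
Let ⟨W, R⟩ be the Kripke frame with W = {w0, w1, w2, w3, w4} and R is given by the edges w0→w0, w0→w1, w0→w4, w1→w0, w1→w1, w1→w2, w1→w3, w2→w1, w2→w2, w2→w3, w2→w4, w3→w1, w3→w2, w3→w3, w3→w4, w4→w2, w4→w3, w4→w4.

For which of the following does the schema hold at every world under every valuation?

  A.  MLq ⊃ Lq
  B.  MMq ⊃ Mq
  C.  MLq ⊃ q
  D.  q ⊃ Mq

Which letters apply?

R is reflexive: each world relates to itself.
R is not symmetric: w0 R w4 but not w4 R w0.
R is not transitive: w0 R w1 and w1 R w2 but not w0 R w2.
R is not euclidean: w0 R w1 and w0 R w4 but not w1 R w4.
(A) MLq ⊃ Lq is the dual of axiom 5, which corresponds to the euclidean property. R is not euclidean — not valid.
(B) MMq ⊃ Mq is the dual of axiom 4, which corresponds to transitivity. R is not transitive — not valid.
(C) MLq ⊃ q (the dual of axiom B) characterises the symmetric frames. R is not symmetric — not valid.
(D) q ⊃ Mq (the dual of axiom T) characterises the reflexive frames. R is reflexive — valid.

D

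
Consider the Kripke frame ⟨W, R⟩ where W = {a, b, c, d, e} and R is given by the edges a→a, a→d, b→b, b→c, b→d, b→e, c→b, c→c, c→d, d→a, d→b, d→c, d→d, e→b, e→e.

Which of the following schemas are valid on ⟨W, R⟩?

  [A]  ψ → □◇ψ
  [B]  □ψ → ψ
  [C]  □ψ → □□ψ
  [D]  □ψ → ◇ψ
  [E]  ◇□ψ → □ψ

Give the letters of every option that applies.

R is reflexive: each world relates to itself.
R is symmetric: every R-edge is matched by its reverse.
R is not transitive: a R d and d R b but not a R b.
R is not euclidean: b R c and b R e but not c R e.
R is serial: every world has an R-successor.
(A) axiom B: valid iff R is symmetric. R is symmetric — valid.
(B) axiom T: valid iff R is reflexive. R is reflexive — valid.
(C) □ψ → □□ψ is axiom 4, which corresponds to transitivity. R is not transitive — not valid.
(D) □ψ → ◇ψ is axiom D; it is valid on a frame exactly when R is serial. R is serial, so valid.
(E) the dual of axiom 5: valid iff R is euclidean. R is not euclidean — not valid.

A, B, D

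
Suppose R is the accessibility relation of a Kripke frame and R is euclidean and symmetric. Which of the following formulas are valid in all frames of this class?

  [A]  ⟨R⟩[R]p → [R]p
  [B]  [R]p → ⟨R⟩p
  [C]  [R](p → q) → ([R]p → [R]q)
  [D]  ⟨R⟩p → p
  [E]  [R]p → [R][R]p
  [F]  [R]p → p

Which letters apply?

A symmetric euclidean relation is transitive (uRv and vRw give vRu by symmetry, then uRw by the euclidean condition, applied at v).
(A) ⟨R⟩[R]p → [R]p is the dual of axiom 5, which corresponds to the euclidean property. Every such R is euclidean — valid.
(B) [R]p → ⟨R⟩p is axiom D, which corresponds to seriality. Such an R need not be serial — not valid.
(C) [R](p → q) → ([R]p → [R]q) is the K axiom; it holds on all frames — valid.
(D) ⟨R⟩p → p (the converse of T) corresponds to R being a subset of the identity. Such an R need not be a subset of the identity, so not valid.
(E) [R]p → [R][R]p is axiom 4, which corresponds to transitivity. Every such R is transitive — valid.
(F) axiom T: valid iff R is reflexive. Such an R need not be reflexive — not valid.

A, C, E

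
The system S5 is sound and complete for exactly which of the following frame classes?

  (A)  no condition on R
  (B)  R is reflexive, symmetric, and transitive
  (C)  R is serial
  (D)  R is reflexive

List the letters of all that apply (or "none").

B

(A) this class determines K, not S5.
(B) S5 is sound and complete for exactly this class.
(C) this class determines D, not S5.
(D) this class determines T (= KT), not S5.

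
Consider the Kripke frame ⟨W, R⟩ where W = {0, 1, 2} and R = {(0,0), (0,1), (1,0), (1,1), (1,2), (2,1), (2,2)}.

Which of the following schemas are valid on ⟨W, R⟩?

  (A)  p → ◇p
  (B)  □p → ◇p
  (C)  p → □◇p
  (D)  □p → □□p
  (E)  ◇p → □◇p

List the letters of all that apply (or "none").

R is reflexive: each world relates to itself.
R is symmetric: every R-edge is matched by its reverse.
R is not transitive: 0 R 1 and 1 R 2 but not 0 R 2.
R is not euclidean: 1 R 0 and 1 R 2 but not 0 R 2.
R is serial: every world has an R-successor.
(A) the dual of axiom T: valid iff R is reflexive. R is reflexive — valid.
(B) □p → ◇p (axiom D) characterises the serial frames. R is serial — valid.
(C) p → □◇p (axiom B) characterises the symmetric frames. R is symmetric — valid.
(D) □p → □□p is axiom 4; it is valid on a frame exactly when R is transitive. R is not transitive, so not valid.
(E) ◇p → □◇p (axiom 5) characterises the euclidean frames. R is not euclidean — not valid.

A, B, C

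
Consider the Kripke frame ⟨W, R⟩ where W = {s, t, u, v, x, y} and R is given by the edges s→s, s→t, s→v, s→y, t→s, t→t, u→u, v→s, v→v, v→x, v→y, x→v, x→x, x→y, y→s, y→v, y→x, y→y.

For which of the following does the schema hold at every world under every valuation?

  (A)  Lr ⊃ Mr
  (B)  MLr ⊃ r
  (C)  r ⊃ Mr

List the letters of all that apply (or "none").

A, B, C

R is reflexive: each world relates to itself.
R is symmetric: every R-edge is matched by its reverse.
R is serial: every world has an R-successor.
(A) Lr ⊃ Mr (axiom D) characterises the serial frames. R is serial — valid.
(B) the dual of axiom B: valid iff R is symmetric. R is symmetric — valid.
(C) the dual of axiom T: valid iff R is reflexive. R is reflexive — valid.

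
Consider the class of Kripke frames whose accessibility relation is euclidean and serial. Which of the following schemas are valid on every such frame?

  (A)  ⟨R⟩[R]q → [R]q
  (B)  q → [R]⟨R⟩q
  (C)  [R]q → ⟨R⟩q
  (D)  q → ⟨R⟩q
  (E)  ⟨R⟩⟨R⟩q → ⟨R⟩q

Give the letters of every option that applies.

A, C

(A) ⟨R⟩[R]q → [R]q is the dual of axiom 5; it is valid on a frame exactly when R is euclidean. Every such R is euclidean, so valid.
(B) axiom B: valid iff R is symmetric. Such an R need not be symmetric — not valid.
(C) axiom D: valid iff R is serial. Every such R is serial — valid.
(D) q → ⟨R⟩q is the dual of axiom T, which corresponds to reflexivity. Such an R need not be reflexive — not valid.
(E) ⟨R⟩⟨R⟩q → ⟨R⟩q is the dual of axiom 4, which corresponds to transitivity. Such an R need not be transitive — not valid.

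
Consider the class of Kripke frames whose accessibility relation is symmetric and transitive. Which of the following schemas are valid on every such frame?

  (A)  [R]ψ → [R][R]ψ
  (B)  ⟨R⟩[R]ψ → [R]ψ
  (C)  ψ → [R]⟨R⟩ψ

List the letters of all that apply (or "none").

A symmetric transitive relation is euclidean (uRv and uRw give vRu by symmetry, then vRw by transitivity).
(A) [R]ψ → [R][R]ψ (axiom 4) characterises the transitive frames. Every such R is transitive — valid.
(B) the dual of axiom 5: valid iff R is euclidean. Every such R is euclidean — valid.
(C) ψ → [R]⟨R⟩ψ (axiom B) characterises the symmetric frames. Every such R is symmetric — valid.

A, B, C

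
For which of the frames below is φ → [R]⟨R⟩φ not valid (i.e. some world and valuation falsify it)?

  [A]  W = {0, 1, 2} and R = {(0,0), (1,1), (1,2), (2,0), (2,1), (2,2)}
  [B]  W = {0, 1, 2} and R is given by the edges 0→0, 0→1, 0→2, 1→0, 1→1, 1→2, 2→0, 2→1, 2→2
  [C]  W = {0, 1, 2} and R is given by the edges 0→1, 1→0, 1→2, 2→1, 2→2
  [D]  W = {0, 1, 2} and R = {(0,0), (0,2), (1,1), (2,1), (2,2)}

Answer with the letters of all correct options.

A, D

The schema φ → [R]⟨R⟩φ is axiom B; it is valid on a frame iff R is symmetric.
(A) R is not symmetric (2 R 0 but not 0 R 2), so the schema fails here.
(B) R is symmetric (every R-edge is matched by its reverse), so the schema is valid here.
(C) R is symmetric (every R-edge is matched by its reverse), so the schema is valid here.
(D) R is not symmetric (0 R 2 but not 2 R 0), so the schema fails here.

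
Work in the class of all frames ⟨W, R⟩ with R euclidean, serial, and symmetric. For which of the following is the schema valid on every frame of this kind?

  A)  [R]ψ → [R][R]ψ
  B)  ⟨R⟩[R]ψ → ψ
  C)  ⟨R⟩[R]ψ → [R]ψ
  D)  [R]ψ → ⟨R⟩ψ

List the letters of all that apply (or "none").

A, B, C, D

Serial, symmetric and euclidean together give transitive (from symmetry + euclidean) and then reflexive; the relation is an equivalence.
(A) [R]ψ → [R][R]ψ is axiom 4, which corresponds to transitivity. Every such R is transitive — valid.
(B) ⟨R⟩[R]ψ → ψ is the dual of axiom B, which corresponds to symmetry. Every such R is symmetric — valid.
(C) the dual of axiom 5: valid iff R is euclidean. Every such R is euclidean — valid.
(D) axiom D: valid iff R is serial. Every such R is serial — valid.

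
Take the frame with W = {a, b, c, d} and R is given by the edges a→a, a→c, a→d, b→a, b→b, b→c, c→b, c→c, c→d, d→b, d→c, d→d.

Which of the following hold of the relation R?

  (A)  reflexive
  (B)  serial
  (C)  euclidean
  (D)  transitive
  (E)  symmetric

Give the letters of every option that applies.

(A) reflexive: each world relates to itself.
(B) serial: every world has an R-successor.
(C) not euclidean: a R c and a R a but not c R a.
(D) not transitive: a R c and c R b but not a R b.
(E) not symmetric: a R c but not c R a.

A, B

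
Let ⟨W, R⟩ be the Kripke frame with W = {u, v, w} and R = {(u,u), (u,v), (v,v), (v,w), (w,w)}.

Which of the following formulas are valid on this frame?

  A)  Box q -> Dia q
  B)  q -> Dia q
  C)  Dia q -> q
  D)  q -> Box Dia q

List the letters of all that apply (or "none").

A, B

R is reflexive: each world relates to itself.
R is not symmetric: u R v but not v R u.
R is serial: every world has an R-successor.
R is not a subset of the identity: u R v with u ≠ v.
(A) Box q -> Dia q (axiom D) characterises the serial frames. R is serial — valid.
(B) q -> Dia q (the dual of axiom T) characterises the reflexive frames. R is reflexive — valid.
(C) Dia q -> q is the converse of T; it holds exactly when R ⊆ identity. Here R ⊄ identity — not valid.
(D) q -> Box Dia q is axiom B, which corresponds to symmetry. R is not symmetric — not valid.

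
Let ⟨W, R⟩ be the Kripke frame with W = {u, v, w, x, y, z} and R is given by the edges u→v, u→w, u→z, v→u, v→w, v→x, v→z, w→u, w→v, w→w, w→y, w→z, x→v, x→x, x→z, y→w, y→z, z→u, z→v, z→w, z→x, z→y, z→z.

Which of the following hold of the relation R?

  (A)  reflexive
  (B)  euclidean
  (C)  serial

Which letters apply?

(A) not reflexive: not u R u.
(B) not euclidean: v R u and v R x but not u R x.
(C) serial: every world has an R-successor.

C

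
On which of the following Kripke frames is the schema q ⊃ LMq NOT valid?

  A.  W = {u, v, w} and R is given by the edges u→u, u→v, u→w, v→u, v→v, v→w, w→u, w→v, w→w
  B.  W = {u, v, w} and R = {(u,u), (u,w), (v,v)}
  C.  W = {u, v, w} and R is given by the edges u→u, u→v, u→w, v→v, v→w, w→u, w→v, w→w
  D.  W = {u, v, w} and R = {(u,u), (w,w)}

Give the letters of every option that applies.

B, C

The schema q ⊃ LMq is axiom B; it is valid on a frame iff R is symmetric.
(A) R is symmetric (every R-edge is matched by its reverse), so the schema is valid here.
(B) R is not symmetric (u R w but not w R u), so the schema fails here.
(C) R is not symmetric (u R v but not v R u), so the schema fails here.
(D) R is symmetric (every R-edge is matched by its reverse), so the schema is valid here.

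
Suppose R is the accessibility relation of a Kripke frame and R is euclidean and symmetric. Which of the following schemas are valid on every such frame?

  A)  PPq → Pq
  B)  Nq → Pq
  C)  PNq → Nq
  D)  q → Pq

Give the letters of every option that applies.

A, C

A symmetric euclidean relation is transitive (uRv and vRw give vRu by symmetry, then uRw by the euclidean condition, applied at v).
(A) PPq → Pq is the dual of axiom 4; it is valid on a frame exactly when R is transitive. Every such R is transitive, so valid.
(B) axiom D: valid iff R is serial. Such an R need not be serial — not valid.
(C) PNq → Nq is the dual of axiom 5; it is valid on a frame exactly when R is euclidean. Every such R is euclidean, so valid.
(D) q → Pq is the dual of axiom T, which corresponds to reflexivity. Such an R need not be reflexive — not valid.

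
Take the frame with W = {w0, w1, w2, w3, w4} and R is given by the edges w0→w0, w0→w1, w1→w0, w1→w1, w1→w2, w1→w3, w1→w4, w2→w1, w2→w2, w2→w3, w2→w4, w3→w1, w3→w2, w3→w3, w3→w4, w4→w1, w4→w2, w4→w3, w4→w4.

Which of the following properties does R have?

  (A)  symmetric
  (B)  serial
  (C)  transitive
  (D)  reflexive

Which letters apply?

(A) symmetric: every R-edge is matched by its reverse.
(B) serial: every world has an R-successor.
(C) not transitive: w0 R w1 and w1 R w2 but not w0 R w2.
(D) reflexive: each world relates to itself.

A, B, D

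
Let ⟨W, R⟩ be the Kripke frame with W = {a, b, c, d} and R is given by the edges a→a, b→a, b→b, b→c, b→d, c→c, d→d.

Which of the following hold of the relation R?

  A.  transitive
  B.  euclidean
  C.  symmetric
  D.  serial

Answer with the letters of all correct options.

A, D

(A) transitive: R is closed under composition.
(B) not euclidean: b R a and b R b but not a R b.
(C) not symmetric: b R a but not a R b.
(D) serial: every world has an R-successor.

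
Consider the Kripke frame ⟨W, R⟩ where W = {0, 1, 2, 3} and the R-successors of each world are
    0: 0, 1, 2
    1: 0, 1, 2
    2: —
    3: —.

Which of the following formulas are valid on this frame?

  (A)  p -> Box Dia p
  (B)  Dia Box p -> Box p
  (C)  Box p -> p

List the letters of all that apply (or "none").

none

R is not reflexive: not 2 R 2.
R is not symmetric: 0 R 2 but not 2 R 0.
R is not euclidean: 0 R 2 and 0 R 0 but not 2 R 0.
(A) p -> Box Dia p is axiom B; it is valid on a frame exactly when R is symmetric. R is not symmetric, so not valid.
(B) Dia Box p -> Box p is the dual of axiom 5; it is valid on a frame exactly when R is euclidean. R is not euclidean, so not valid.
(C) Box p -> p (axiom T) characterises the reflexive frames. R is not reflexive — not valid.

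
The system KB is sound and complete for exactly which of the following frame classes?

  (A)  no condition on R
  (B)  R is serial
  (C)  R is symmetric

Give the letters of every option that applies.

C

(A) this class determines K, not KB.
(B) this class determines D, not KB.
(C) KB is sound and complete for exactly this class.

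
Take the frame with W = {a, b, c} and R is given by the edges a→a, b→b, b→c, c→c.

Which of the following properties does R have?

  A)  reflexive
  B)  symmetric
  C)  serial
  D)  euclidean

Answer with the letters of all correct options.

A, C

(A) reflexive: each world relates to itself.
(B) not symmetric: b R c but not c R b.
(C) serial: every world has an R-successor.
(D) not euclidean: b R c and b R b but not c R b.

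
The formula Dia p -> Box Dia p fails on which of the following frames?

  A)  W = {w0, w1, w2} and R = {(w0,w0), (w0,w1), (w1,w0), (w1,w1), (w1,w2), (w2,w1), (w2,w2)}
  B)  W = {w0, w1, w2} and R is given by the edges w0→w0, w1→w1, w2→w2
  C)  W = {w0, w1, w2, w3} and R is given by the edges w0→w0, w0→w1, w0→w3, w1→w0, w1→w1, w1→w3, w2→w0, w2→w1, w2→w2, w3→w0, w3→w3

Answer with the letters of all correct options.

The schema Dia p -> Box Dia p is axiom 5; it is valid on a frame iff R is euclidean.
(A) R is not euclidean (w1 R w0 and w1 R w2 but not w0 R w2), so the schema fails here.
(B) R is euclidean (any two R-successors of the same world are R-related), so the schema is valid here.
(C) R is not euclidean (w0 R w3 and w0 R w1 but not w3 R w1), so the schema fails here.

A, C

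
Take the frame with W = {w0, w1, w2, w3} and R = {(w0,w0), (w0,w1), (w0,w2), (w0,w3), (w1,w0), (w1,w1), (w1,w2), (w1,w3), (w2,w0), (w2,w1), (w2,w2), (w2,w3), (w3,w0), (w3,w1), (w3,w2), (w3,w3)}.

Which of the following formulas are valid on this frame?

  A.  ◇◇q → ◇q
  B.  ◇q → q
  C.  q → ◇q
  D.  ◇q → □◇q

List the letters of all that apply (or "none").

R is reflexive: each world relates to itself.
R is transitive: R is closed under composition.
R is euclidean: any two R-successors of the same world are R-related.
R is not a subset of the identity: w0 R w1 with w0 ≠ w1.
(A) ◇◇q → ◇q is the dual of axiom 4; it is valid on a frame exactly when R is transitive. R is transitive, so valid.
(B) ◇q → q is valid only on frames where every R-edge is a self-loop. Here R ⊄ identity — not valid.
(C) q → ◇q is the dual of axiom T, which corresponds to reflexivity. R is reflexive — valid.
(D) axiom 5: valid iff R is euclidean. R is euclidean — valid.

A, C, D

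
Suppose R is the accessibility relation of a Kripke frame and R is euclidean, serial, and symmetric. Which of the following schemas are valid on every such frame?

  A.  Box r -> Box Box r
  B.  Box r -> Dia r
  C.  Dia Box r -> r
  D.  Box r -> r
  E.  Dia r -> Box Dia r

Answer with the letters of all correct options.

Serial, symmetric and euclidean together give transitive (from symmetry + euclidean) and then reflexive; the relation is an equivalence.
(A) Box r -> Box Box r is axiom 4; it is valid on a frame exactly when R is transitive. Every such R is transitive, so valid.
(B) Box r -> Dia r is axiom D, which corresponds to seriality. Every such R is serial — valid.
(C) Dia Box r -> r is the dual of axiom B, which corresponds to symmetry. Every such R is symmetric — valid.
(D) Box r -> r is axiom T; it is valid on a frame exactly when R is reflexive. Every such R is reflexive, so valid.
(E) axiom 5: valid iff R is euclidean. Every such R is euclidean — valid.

A, B, C, D, E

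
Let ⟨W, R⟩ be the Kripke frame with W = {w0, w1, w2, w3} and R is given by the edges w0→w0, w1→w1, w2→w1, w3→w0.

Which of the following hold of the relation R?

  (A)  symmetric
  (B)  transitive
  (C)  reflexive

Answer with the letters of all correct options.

(A) not symmetric: w2 R w1 but not w1 R w2.
(B) transitive: R is closed under composition.
(C) not reflexive: not w2 R w2.

B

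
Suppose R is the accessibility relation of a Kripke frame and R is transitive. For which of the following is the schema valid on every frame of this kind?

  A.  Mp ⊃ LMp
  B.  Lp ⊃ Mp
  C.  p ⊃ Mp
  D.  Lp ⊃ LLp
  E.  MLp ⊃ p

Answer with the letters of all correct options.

(A) Mp ⊃ LMp (axiom 5) characterises the euclidean frames. Such an R need not be euclidean — not valid.
(B) Lp ⊃ Mp is axiom D, which corresponds to seriality. Such an R need not be serial — not valid.
(C) the dual of axiom T: valid iff R is reflexive. Such an R need not be reflexive — not valid.
(D) axiom 4: valid iff R is transitive. Every such R is transitive — valid.
(E) MLp ⊃ p is the dual of axiom B; it is valid on a frame exactly when R is symmetric. Such an R need not be symmetric, so not valid.

D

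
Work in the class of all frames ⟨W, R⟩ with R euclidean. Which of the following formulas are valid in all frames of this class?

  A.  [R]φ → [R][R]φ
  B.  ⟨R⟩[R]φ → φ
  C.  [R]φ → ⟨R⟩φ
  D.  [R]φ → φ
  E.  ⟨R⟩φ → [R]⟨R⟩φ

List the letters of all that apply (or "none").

(A) [R]φ → [R][R]φ is axiom 4; it is valid on a frame exactly when R is transitive. Such an R need not be transitive, so not valid.
(B) the dual of axiom B: valid iff R is symmetric. Such an R need not be symmetric — not valid.
(C) [R]φ → ⟨R⟩φ is axiom D, which corresponds to seriality. Such an R need not be serial — not valid.
(D) [R]φ → φ is axiom T, which corresponds to reflexivity. Such an R need not be reflexive — not valid.
(E) ⟨R⟩φ → [R]⟨R⟩φ is axiom 5, which corresponds to the euclidean property. Every such R is euclidean — valid.

E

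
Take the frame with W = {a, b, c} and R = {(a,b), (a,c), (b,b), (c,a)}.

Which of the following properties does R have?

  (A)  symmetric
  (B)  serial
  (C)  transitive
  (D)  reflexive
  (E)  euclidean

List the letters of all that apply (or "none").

B

(A) not symmetric: a R b but not b R a.
(B) serial: every world has an R-successor.
(C) not transitive: a R c and c R a but not a R a.
(D) not reflexive: not a R a.
(E) not euclidean: a R b and a R c but not b R c.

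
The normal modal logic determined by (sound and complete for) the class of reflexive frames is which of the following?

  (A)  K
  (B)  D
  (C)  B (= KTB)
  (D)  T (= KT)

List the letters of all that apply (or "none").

D

(A) K is determined by the class of arbitrary frames.
(B) D is determined by the class of serial frames.
(C) B (= KTB) is determined by the class of reflexive and symmetric frames.
(D) T (= KT) is determined by exactly this class.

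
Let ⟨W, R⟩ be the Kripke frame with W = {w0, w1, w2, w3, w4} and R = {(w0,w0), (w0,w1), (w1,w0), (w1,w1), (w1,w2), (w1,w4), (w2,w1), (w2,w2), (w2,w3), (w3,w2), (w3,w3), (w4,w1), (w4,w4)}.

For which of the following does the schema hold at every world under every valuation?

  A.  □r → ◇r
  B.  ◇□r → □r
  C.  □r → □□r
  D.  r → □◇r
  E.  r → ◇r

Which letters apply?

A, D, E

R is reflexive: each world relates to itself.
R is symmetric: every R-edge is matched by its reverse.
R is not transitive: w0 R w1 and w1 R w2 but not w0 R w2.
R is not euclidean: w1 R w0 and w1 R w2 but not w0 R w2.
R is serial: every world has an R-successor.
(A) axiom D: valid iff R is serial. R is serial — valid.
(B) ◇□r → □r (the dual of axiom 5) characterises the euclidean frames. R is not euclidean — not valid.
(C) axiom 4: valid iff R is transitive. R is not transitive — not valid.
(D) r → □◇r is axiom B, which corresponds to symmetry. R is symmetric — valid.
(E) the dual of axiom T: valid iff R is reflexive. R is reflexive — valid.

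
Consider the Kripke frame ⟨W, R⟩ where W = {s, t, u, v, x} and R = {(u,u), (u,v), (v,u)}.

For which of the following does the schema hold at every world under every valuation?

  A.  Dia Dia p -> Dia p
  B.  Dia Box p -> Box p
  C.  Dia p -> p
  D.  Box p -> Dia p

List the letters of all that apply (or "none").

R is not transitive: v R u and u R v but not v R v.
R is not euclidean: u R v and u R v but not v R v.
R is not serial: s has no R-successor.
R is not a subset of the identity: u R v with u ≠ v.
(A) Dia Dia p -> Dia p is the dual of axiom 4, which corresponds to transitivity. R is not transitive — not valid.
(B) Dia Box p -> Box p is the dual of axiom 5; it is valid on a frame exactly when R is euclidean. R is not euclidean, so not valid.
(C) Dia p -> p is the converse of T; it holds exactly when R ⊆ identity. Here R ⊄ identity — not valid.
(D) axiom D: valid iff R is serial. R is not serial — not valid.

none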